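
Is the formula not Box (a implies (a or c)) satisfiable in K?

Unsatisfiable (every branch closes)

1. not Box (a implies (a or c)), w0
2. not (a implies (a or c)), w1
3. a, w1
4. not (a or c), w1
5. not a, w1
6. not c, w1
Accessibility: w0Rw1
Branch closes: a and not a both at w1.
(One branch shown.) All branches close.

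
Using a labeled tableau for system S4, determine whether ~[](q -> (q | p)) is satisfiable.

Unsatisfiable

1. ~[](q -> (q | p)), w0
2. ~(q -> (q | p)), w1   [~[]-rule on 1: fresh world w1, w0Rw1]
3. q, w1   [~->-rule on 2]
4. ~(q | p), w1   [~->-rule on 2]
5. ~q, w1   [~|-rule on 4]
6. ~p, w1   [~|-rule on 4]
Accessibility: w0Rw0, w0Rw1, w1Rw1
Branch closes: q and ~q both at w1.
Every branch closes; the branch above is one of them.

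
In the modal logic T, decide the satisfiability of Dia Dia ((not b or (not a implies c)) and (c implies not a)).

1. Dia Dia ((not b or (not a implies c)) and (c implies not a)), 0
2. Dia ((not b or (not a implies c)) and (c implies not a)), 1   [Dia-rule on 1: fresh world 1, 0R1]
3. (not b or (not a implies c)) and (c implies not a), 2   [Dia-rule on 2: fresh world 2, 1R2]
4. not b or (not a implies c), 2   [and-rule on 3]
5. c implies not a, 2   [and-rule on 3]
6. not a implies c, 2   [or-rule on 4 (branches; this branch)]
7. not a, 2   [implies-rule on 5 (branches; this branch)]
8. c, 2   [implies-rule on 6 (branches; this branch)]
Accessibility: 0R0, 0R1, 1R1, 1R2, 2R2

Satisfiable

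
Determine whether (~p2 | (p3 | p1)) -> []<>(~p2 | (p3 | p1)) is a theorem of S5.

Yes, valid

Tableau for the negation ~((~p2 | (p3 | p1)) -> []<>(~p2 | (p3 | p1))):
1. ~((~p2 | (p3 | p1)) -> []<>(~p2 | (p3 | p1))), 0
2. ~p2 | (p3 | p1), 0
3. ~[]<>(~p2 | (p3 | p1)), 0
4. p3 | p1, 0
5. p1, 0
6. ~<>(~p2 | (p3 | p1)), 1
7. ~(~p2 | (p3 | p1)), 0
8. p2, 0
9. ~(p3 | p1), 0
10. ~p3, 0
11. ~p1, 0
Accessibility: 0R0, 0R1, 1R0, 1R1
Branch closes: p1 and ~p1 both at 0.
Every branch of the negation's tableau closes; the branch above is one of them.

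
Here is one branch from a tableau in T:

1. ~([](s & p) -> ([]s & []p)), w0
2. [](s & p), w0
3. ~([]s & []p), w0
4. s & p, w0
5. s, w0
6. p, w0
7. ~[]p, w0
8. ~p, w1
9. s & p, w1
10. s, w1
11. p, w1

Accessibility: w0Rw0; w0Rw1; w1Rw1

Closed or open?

Yes, closed

Both p and ~p appear at w1.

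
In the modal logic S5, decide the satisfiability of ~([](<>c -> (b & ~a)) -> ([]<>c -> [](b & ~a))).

Unsatisfiable

1. ~([](<>c -> (b & ~a)) -> ([]<>c -> [](b & ~a))), 0
2. [](<>c -> (b & ~a)), 0
3. ~([]<>c -> [](b & ~a)), 0
4. []<>c, 0
5. ~[](b & ~a), 0
6. <>c -> (b & ~a), 0
7. <>c, 0
8. b & ~a, 0
9. b, 0
10. ~a, 0
11. ~(b & ~a), 1
12. <>c -> (b & ~a), 1
13. <>c, 1
14. a, 1
15. ~<>c, 1
16. ~c, 0
17. ~c, 1
18. c, 2
19. <>c -> (b & ~a), 2
20. <>c, 2
21. ~c, 2
Accessibility: 0R0, 0R1, 0R2, 1R0, 1R1, 1R2, 2R0, 2R1, 2R2
Branch closes: c and ~c both at 2.
(One branch shown.) All branches close.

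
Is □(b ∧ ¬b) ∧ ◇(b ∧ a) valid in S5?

No, not valid

Tableau for the negation ¬(□(b ∧ ¬b) ∧ ◇(b ∧ a)):
1. ¬(□(b ∧ ¬b) ∧ ◇(b ∧ a)), w0
2. ¬◇(b ∧ a), w0
3. ¬(b ∧ a), w0
4. ¬a, w0
Accessibility: w0Rw0
The negation has an open branch (countermodel exists).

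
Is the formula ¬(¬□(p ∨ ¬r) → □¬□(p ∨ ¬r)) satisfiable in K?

1. ¬(¬□(p ∨ ¬r) → □¬□(p ∨ ¬r)), 0
2. ¬□(p ∨ ¬r), 0
3. ¬□¬□(p ∨ ¬r), 0
4. ¬(p ∨ ¬r), 1
5. ¬p, 1
6. r, 1
7. □(p ∨ ¬r), 2
Accessibility: 0R1, 0R2

Satisfiable (open branch found)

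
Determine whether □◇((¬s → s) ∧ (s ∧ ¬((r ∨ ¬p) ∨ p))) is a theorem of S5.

Tableau for the negation ¬□◇((¬s → s) ∧ (s ∧ ¬((r ∨ ¬p) ∨ p))):
1. ¬□◇((¬s → s) ∧ (s ∧ ¬((r ∨ ¬p) ∨ p))), w0
2. ¬◇((¬s → s) ∧ (s ∧ ¬((r ∨ ¬p) ∨ p))), w1   [¬□-rule on 1: fresh world w1, w0Rw1]
3. ¬((¬s → s) ∧ (s ∧ ¬((r ∨ ¬p) ∨ p))), w0   [¬◇-rule on 2 via w1Rw0]
4. ¬((¬s → s) ∧ (s ∧ ¬((r ∨ ¬p) ∨ p))), w1   [¬◇-rule on 2 via w1Rw1]
5. ¬(s ∧ ¬((r ∨ ¬p) ∨ p)), w0   [¬∧-rule on 3 (branches; this branch)]
6. ¬(s ∧ ¬((r ∨ ¬p) ∨ p)), w1   [¬∧-rule on 4 (branches; this branch)]
7. (r ∨ ¬p) ∨ p, w0   [¬∧-rule on 5 (branches; this branch)]
8. (r ∨ ¬p) ∨ p, w1   [¬∧-rule on 6 (branches; this branch)]
9. p, w0   [∨-rule on 7 (branches; this branch)]
10. p, w1   [∨-rule on 8 (branches; this branch)]
Accessibility: w0Rw0, w0Rw1, w1Rw0, w1Rw1
The negation has an open branch (countermodel exists).

No, not valid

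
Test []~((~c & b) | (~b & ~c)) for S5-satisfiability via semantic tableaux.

Yes, satisfiable

1. []~((~c & b) | (~b & ~c)), u
2. ~((~c & b) | (~b & ~c)), u   [[]-rule on 1 via uRu]
3. ~(~c & b), u   [~|-rule on 2]
4. ~(~b & ~c), u   [~|-rule on 2]
5. ~b, u   [~&-rule on 3 (branches; this branch)]
6. c, u   [~&-rule on 4 (branches; this branch)]
Accessibility: uRu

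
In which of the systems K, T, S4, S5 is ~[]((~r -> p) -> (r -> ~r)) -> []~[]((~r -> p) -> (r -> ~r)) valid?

S5

S4-tableau for the negation ~(~[]((~r -> p) -> (r -> ~r)) -> []~[]((~r -> p) -> (r -> ~r))):
1. ~(~[]((~r -> p) -> (r -> ~r)) -> []~[]((~r -> p) -> (r -> ~r))), u
2. ~[]((~r -> p) -> (r -> ~r)), u   [~->-rule on 1]
3. ~[]~[]((~r -> p) -> (r -> ~r)), u   [~->-rule on 1]
4. ~((~r -> p) -> (r -> ~r)), v   [~[]-rule on 2: fresh world v, uRv]
5. ~r -> p, v   [~->-rule on 4]
6. ~(r -> ~r), v   [~->-rule on 4]
7. r, v   [~->-rule on 6]
8. p, v   [->-rule on 5 (branches; this branch)]
9. []((~r -> p) -> (r -> ~r)), w   [~[]-rule on 3: fresh world w, uRw]
10. (~r -> p) -> (r -> ~r), w   [[]-rule on 9 via wRw]
11. r -> ~r, w   [->-rule on 10 (branches; this branch)]
12. ~r, w   [->-rule on 11 (branches; this branch)]
Accessibility: uRu, uRv, uRw, vRv, wRw
Complete open branch: countermodel on an S4-frame, so not valid in S4, nor in K, T (the same frame is also a K-frame and a T-frame).
S5-tableau for the negation ~(~[]((~r -> p) -> (r -> ~r)) -> []~[]((~r -> p) -> (r -> ~r))):
1. ~(~[]((~r -> p) -> (r -> ~r)) -> []~[]((~r -> p) -> (r -> ~r))), u
2. ~[]((~r -> p) -> (r -> ~r)), u   [~->-rule on 1]
3. ~[]~[]((~r -> p) -> (r -> ~r)), u   [~->-rule on 1]
4. ~((~r -> p) -> (r -> ~r)), v   [~[]-rule on 2: fresh world v, uRv]
5. ~r -> p, v   [~->-rule on 4]
6. ~(r -> ~r), v   [~->-rule on 4]
7. r, v   [~->-rule on 6]
8. p, v   [->-rule on 5 (branches; this branch)]
9. []((~r -> p) -> (r -> ~r)), w   [~[]-rule on 3: fresh world w, uRw]
10. (~r -> p) -> (r -> ~r), u   [[]-rule on 9 via wRu]
11. (~r -> p) -> (r -> ~r), v   [[]-rule on 9 via wRv]
12. (~r -> p) -> (r -> ~r), w   [[]-rule on 9 via wRw]
13. r -> ~r, u   [->-rule on 10 (branches; this branch)]
14. r -> ~r, v   [->-rule on 11 (branches; this branch)]
15. ~(~r -> p), w   [->-rule on 12 (branches; this branch)]
16. ~r, w   [~->-rule on 15]
17. ~p, w   [~->-rule on 15]
18. ~r, u   [->-rule on 13 (branches; this branch)]
19. ~r, v   [->-rule on 14 (branches; this branch)]
Accessibility: uRu, uRv, uRw, vRu, vRv, vRw, wRu, wRv, wRw
Branch closes: r and ~r both at v.
Every branch closes (one shown): valid in S5.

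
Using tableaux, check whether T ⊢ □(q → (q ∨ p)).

Valid

Tableau for the negation ¬□(q → (q ∨ p)):
1. ¬□(q → (q ∨ p)), 0
2. ¬(q → (q ∨ p)), 1
3. q, 1
4. ¬(q ∨ p), 1
5. ¬q, 1
6. ¬p, 1
Accessibility: 0R0, 0R1, 1R1
Branch closes: q and ¬q both at 1.
All branches of the negation close; one closing branch shown above.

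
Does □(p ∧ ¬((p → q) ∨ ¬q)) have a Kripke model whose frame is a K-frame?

Satisfiable (open branch found)

1. □(p ∧ ¬((p → q) ∨ ¬q)), u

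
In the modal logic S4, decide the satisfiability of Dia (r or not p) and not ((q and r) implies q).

1. Dia (r or not p) and not ((q and r) implies q), u
2. Dia (r or not p), u
3. not ((q and r) implies q), u
4. q and r, u
5. not q, u
6. q, u
7. r, u
Accessibility: uRu
Branch closes: q and not q both at u.
Every branch closes; the branch above is one of them.

Unsatisfiable (every branch closes)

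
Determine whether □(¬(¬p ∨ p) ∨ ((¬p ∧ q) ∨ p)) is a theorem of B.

Invalid (countermodel exists)

Tableau for the negation ¬□(¬(¬p ∨ p) ∨ ((¬p ∧ q) ∨ p)):
1. ¬□(¬(¬p ∨ p) ∨ ((¬p ∧ q) ∨ p)), u
2. ¬(¬(¬p ∨ p) ∨ ((¬p ∧ q) ∨ p)), v   [¬□-rule on 1: fresh world v, uRv]
3. ¬p ∨ p, v   [¬∨-rule on 2]
4. ¬((¬p ∧ q) ∨ p), v   [¬∨-rule on 2]
5. ¬(¬p ∧ q), v   [¬∨-rule on 4]
6. ¬p, v   [¬∨-rule on 4]
7. ¬q, v   [¬∧-rule on 5 (branches; this branch)]
Accessibility: uRu, uRv, vRu, vRv
The negation has an open branch (countermodel exists).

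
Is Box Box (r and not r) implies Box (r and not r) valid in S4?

Tableau for the negation not (Box Box (r and not r) implies Box (r and not r)):
1. not (Box Box (r and not r) implies Box (r and not r)), u
2. Box Box (r and not r), u
3. not Box (r and not r), u
4. Box (r and not r), u
5. r and not r, u
6. r, u
7. not r, u
Accessibility: uRu
Branch closes: r and not r both at u.
All branches of the negation close; one closing branch shown above.

Valid in S4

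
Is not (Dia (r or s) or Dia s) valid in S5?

Tableau for the negation Dia (r or s) or Dia s:
1. Dia (r or s) or Dia s, w0
2. Dia s, w0   [or-rule on 1 (branches; this branch)]
3. s, w1   [Dia-rule on 2: fresh world w1, w0Rw1]
Accessibility: w0Rw0, w0Rw1, w1Rw0, w1Rw1
The negation has an open branch (countermodel exists).

Invalid (countermodel exists)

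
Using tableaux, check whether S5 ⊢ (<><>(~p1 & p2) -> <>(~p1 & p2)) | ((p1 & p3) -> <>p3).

Tableau for the negation ~((<><>(~p1 & p2) -> <>(~p1 & p2)) | ((p1 & p3) -> <>p3)):
1. ~((<><>(~p1 & p2) -> <>(~p1 & p2)) | ((p1 & p3) -> <>p3)), 0
2. ~(<><>(~p1 & p2) -> <>(~p1 & p2)), 0
3. ~((p1 & p3) -> <>p3), 0
4. <><>(~p1 & p2), 0
5. ~<>(~p1 & p2), 0
6. p1 & p3, 0
7. ~<>p3, 0
8. p1, 0
9. p3, 0
10. ~(~p1 & p2), 0
11. ~p3, 0
Accessibility: 0R0
Branch closes: p3 and ~p3 both at 0.
All branches of the negation close; one closing branch shown above.

Valid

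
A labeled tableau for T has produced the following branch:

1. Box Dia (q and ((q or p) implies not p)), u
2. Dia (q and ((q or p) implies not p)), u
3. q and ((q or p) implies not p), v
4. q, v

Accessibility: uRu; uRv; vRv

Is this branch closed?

No atom appears with both signs at the same world.

Open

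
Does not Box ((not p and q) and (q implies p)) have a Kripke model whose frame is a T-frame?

Yes, satisfiable

1. not Box ((not p and q) and (q implies p)), 0
2. not ((not p and q) and (q implies p)), 1
3. not (q implies p), 1
4. q, 1
5. not p, 1
Accessibility: 0R0, 0R1, 1R1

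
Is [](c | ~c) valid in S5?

Tableau for the negation ~[](c | ~c):
1. ~[](c | ~c), w0
2. ~(c | ~c), w1   [~[]-rule on 1: fresh world w1, w0Rw1]
3. ~c, w1   [~|-rule on 2]
4. c, w1   [~|-rule on 2]
Accessibility: w0Rw0, w0Rw1, w1Rw0, w1Rw1
Branch closes: c and ~c both at w1.
Every branch of the negation's tableau closes; the branch above is one of them.

Yes, valid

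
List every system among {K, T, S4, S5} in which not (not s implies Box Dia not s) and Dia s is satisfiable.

K, T, S4

S4-tableau for the formula:
1. not (not s implies Box Dia not s) and Dia s, u
2. not (not s implies Box Dia not s), u
3. Dia s, u
4. not s, u
5. not Box Dia not s, u
6. s, v
7. not Dia not s, w
8. s, w
Accessibility: uRu, uRv, uRw, vRv, wRw
Complete open branch: satisfiable in S4, hence also in K, T (this S4-model is also a K-model and a T-model).
S5-tableau for the formula:
1. not (not s implies Box Dia not s) and Dia s, u
2. not (not s implies Box Dia not s), u
3. Dia s, u
4. not s, u
5. not Box Dia not s, u
6. s, v
7. not Dia not s, w
8. s, u
Accessibility: uRu, uRv, uRw, vRu, vRv, vRw, wRu, wRv, wRw
Branch closes: s and not s both at u.
Every branch closes (one shown): unsatisfiable in S5.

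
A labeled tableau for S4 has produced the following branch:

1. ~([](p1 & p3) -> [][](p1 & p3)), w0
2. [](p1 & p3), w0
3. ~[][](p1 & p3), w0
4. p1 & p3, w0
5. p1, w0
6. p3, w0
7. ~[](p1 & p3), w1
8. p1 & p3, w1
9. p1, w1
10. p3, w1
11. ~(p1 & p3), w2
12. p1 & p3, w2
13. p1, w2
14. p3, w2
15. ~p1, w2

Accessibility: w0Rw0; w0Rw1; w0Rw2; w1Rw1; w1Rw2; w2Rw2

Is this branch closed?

Closed

Both p1 and ~p1 appear at w2.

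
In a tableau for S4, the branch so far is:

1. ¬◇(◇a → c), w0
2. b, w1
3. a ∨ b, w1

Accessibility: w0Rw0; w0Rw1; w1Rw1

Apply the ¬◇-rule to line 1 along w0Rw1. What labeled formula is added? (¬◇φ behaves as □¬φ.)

¬(◇a → c), w1

¬◇φ behaves as □¬φ: propagate the negated body to each accessible world.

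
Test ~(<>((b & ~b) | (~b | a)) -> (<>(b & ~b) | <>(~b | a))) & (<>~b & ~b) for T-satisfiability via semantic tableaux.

1. ~(<>((b & ~b) | (~b | a)) -> (<>(b & ~b) | <>(~b | a))) & (<>~b & ~b), 0
2. ~(<>((b & ~b) | (~b | a)) -> (<>(b & ~b) | <>(~b | a))), 0
3. <>~b & ~b, 0
4. <>((b & ~b) | (~b | a)), 0
5. ~(<>(b & ~b) | <>(~b | a)), 0
6. <>~b, 0
7. ~b, 0
8. ~<>(b & ~b), 0
9. ~<>(~b | a), 0
10. ~(b & ~b), 0
11. ~(~b | a), 0
12. b, 0
13. ~a, 0
Accessibility: 0R0
Branch closes: b and ~b both at 0.
Every branch closes; the branch above is one of them.

No, unsatisfiable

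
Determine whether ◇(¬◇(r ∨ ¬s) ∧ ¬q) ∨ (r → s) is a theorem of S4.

Not valid

Tableau for the negation ¬(◇(¬◇(r ∨ ¬s) ∧ ¬q) ∨ (r → s)):
1. ¬(◇(¬◇(r ∨ ¬s) ∧ ¬q) ∨ (r → s)), u
2. ¬◇(¬◇(r ∨ ¬s) ∧ ¬q), u
3. ¬(r → s), u
4. r, u
5. ¬s, u
6. ¬(¬◇(r ∨ ¬s) ∧ ¬q), u
7. q, u
Accessibility: uRu
The negation has an open branch (countermodel exists).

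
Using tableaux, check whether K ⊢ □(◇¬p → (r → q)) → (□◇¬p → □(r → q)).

Tableau for the negation ¬(□(◇¬p → (r → q)) → (□◇¬p → □(r → q))):
1. ¬(□(◇¬p → (r → q)) → (□◇¬p → □(r → q))), 0
2. □(◇¬p → (r → q)), 0
3. ¬(□◇¬p → □(r → q)), 0
4. □◇¬p, 0
5. ¬□(r → q), 0
6. ¬(r → q), 1
7. r, 1
8. ¬q, 1
9. ◇¬p → (r → q), 1
10. ◇¬p, 1
11. ¬◇¬p, 1
12. ¬p, 2
13. p, 2
Accessibility: 0R1, 1R2
Branch closes: p and ¬p both at 2.
All branches of the negation close; one closing branch shown above.

Yes, valid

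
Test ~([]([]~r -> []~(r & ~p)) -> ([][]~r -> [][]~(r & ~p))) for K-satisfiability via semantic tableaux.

1. ~([]([]~r -> []~(r & ~p)) -> ([][]~r -> [][]~(r & ~p))), 0
2. []([]~r -> []~(r & ~p)), 0
3. ~([][]~r -> [][]~(r & ~p)), 0
4. [][]~r, 0
5. ~[][]~(r & ~p), 0
6. ~[]~(r & ~p), 1
7. []~r -> []~(r & ~p), 1
8. []~r, 1
9. []~(r & ~p), 1
10. r & ~p, 2
11. r, 2
12. ~p, 2
13. ~r, 2
Accessibility: 0R1, 1R2
Branch closes: r and ~r both at 2.
Every branch closes; the branch above is one of them.

Unsatisfiable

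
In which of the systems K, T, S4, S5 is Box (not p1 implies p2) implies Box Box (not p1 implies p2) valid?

S4, S5

T-tableau for the negation not (Box (not p1 implies p2) implies Box Box (not p1 implies p2)):
1. not (Box (not p1 implies p2) implies Box Box (not p1 implies p2)), 0
2. Box (not p1 implies p2), 0
3. not Box Box (not p1 implies p2), 0
4. not p1 implies p2, 0
5. p2, 0
6. not Box (not p1 implies p2), 1
7. not p1 implies p2, 1
8. p2, 1
9. not (not p1 implies p2), 2
10. not p1, 2
11. not p2, 2
Accessibility: 0R0, 0R1, 1R1, 1R2, 2R2
Complete open branch: countermodel on a T-frame, so not valid in T, nor in K (the same frame is also a K-frame).
S4-tableau for the negation not (Box (not p1 implies p2) implies Box Box (not p1 implies p2)):
1. not (Box (not p1 implies p2) implies Box Box (not p1 implies p2)), 0
2. Box (not p1 implies p2), 0
3. not Box Box (not p1 implies p2), 0
4. not p1 implies p2, 0
5. p2, 0
6. not Box (not p1 implies p2), 1
7. not p1 implies p2, 1
8. p2, 1
9. not (not p1 implies p2), 2
10. not p1, 2
11. not p2, 2
12. not p1 implies p2, 2
13. p2, 2
Accessibility: 0R0, 0R1, 0R2, 1R1, 1R2, 2R2
Branch closes: p2 and not p2 both at 2.
Every branch closes (one shown): valid in S4, hence also in S5 (every theorem of S4 is a theorem of S5).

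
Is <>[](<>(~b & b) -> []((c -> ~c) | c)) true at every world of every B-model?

Yes, valid

Tableau for the negation ~<>[](<>(~b & b) -> []((c -> ~c) | c)):
1. ~<>[](<>(~b & b) -> []((c -> ~c) | c)), w0
2. ~[](<>(~b & b) -> []((c -> ~c) | c)), w0
3. ~(<>(~b & b) -> []((c -> ~c) | c)), w1
4. <>(~b & b), w1
5. ~[]((c -> ~c) | c), w1
6. ~[](<>(~b & b) -> []((c -> ~c) | c)), w1
7. ~b & b, w2
8. ~b, w2
9. b, w2
Accessibility: w0Rw0, w0Rw1, w1Rw0, w1Rw1, w1Rw2, w2Rw1, w2Rw2
Branch closes: b and ~b both at w2.
Every branch of the negation's tableau closes; the branch above is one of them.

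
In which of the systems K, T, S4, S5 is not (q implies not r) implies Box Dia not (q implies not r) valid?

S5

S5-tableau for the negation not (not (q implies not r) implies Box Dia not (q implies not r)):
1. not (not (q implies not r) implies Box Dia not (q implies not r)), 0
2. not (q implies not r), 0
3. not Box Dia not (q implies not r), 0
4. q, 0
5. r, 0
6. not Dia not (q implies not r), 1
7. q implies not r, 0
8. q implies not r, 1
9. not r, 0
Accessibility: 0R0, 0R1, 1R0, 1R1
Branch closes: r and not r both at 0.
Every branch closes (one shown): valid in S5.
S4-tableau for the negation not (not (q implies not r) implies Box Dia not (q implies not r)):
1. not (not (q implies not r) implies Box Dia not (q implies not r)), 0
2. not (q implies not r), 0
3. not Box Dia not (q implies not r), 0
4. q, 0
5. r, 0
6. not Dia not (q implies not r), 1
7. q implies not r, 1
8. not r, 1
Accessibility: 0R0, 0R1, 1R1
Complete open branch: countermodel on an S4-frame, so not valid in S4, nor in K, T (the same frame is also a K-frame and a T-frame).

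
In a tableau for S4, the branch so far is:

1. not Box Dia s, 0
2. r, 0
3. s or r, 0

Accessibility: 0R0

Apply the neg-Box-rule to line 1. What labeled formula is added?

a fresh world 1 with 0R1, and not Dia s at 1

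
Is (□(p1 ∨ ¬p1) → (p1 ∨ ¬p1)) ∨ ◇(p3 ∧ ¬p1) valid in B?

Yes, valid

Tableau for the negation ¬((□(p1 ∨ ¬p1) → (p1 ∨ ¬p1)) ∨ ◇(p3 ∧ ¬p1)):
1. ¬((□(p1 ∨ ¬p1) → (p1 ∨ ¬p1)) ∨ ◇(p3 ∧ ¬p1)), w0
2. ¬(□(p1 ∨ ¬p1) → (p1 ∨ ¬p1)), w0
3. ¬◇(p3 ∧ ¬p1), w0
4. □(p1 ∨ ¬p1), w0
5. ¬(p1 ∨ ¬p1), w0
6. ¬p1, w0
7. p1, w0
Accessibility: w0Rw0
Branch closes: p1 and ¬p1 both at w0.
Every branch of the negation's tableau closes; the branch above is one of them.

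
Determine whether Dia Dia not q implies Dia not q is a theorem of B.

Tableau for the negation not (Dia Dia not q implies Dia not q):
1. not (Dia Dia not q implies Dia not q), 0
2. Dia Dia not q, 0
3. not Dia not q, 0
4. q, 0
5. Dia not q, 1
6. q, 1
7. not q, 2
Accessibility: 0R0, 0R1, 1R0, 1R1, 1R2, 2R1, 2R2
The negation has an open branch (countermodel exists).

No, not valid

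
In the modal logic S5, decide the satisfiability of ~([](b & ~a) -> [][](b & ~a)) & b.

Unsatisfiable (every branch closes)

1. ~([](b & ~a) -> [][](b & ~a)) & b, w0
2. ~([](b & ~a) -> [][](b & ~a)), w0
3. b, w0
4. [](b & ~a), w0
5. ~[][](b & ~a), w0
6. b & ~a, w0
7. ~a, w0
8. ~[](b & ~a), w1
9. b & ~a, w1
10. b, w1
11. ~a, w1
12. ~(b & ~a), w2
13. b & ~a, w2
14. b, w2
15. ~a, w2
16. a, w2
Accessibility: w0Rw0, w0Rw1, w0Rw2, w1Rw0, w1Rw1, w1Rw2, w2Rw0, w2Rw1, w2Rw2
Branch closes: a and ~a both at w2.
Every branch closes; the branch above is one of them.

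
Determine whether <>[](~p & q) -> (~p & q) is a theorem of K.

Tableau for the negation ~(<>[](~p & q) -> (~p & q)):
1. ~(<>[](~p & q) -> (~p & q)), w0
2. <>[](~p & q), w0
3. ~(~p & q), w0
4. ~q, w0
5. [](~p & q), w1
Accessibility: w0Rw1
The negation has an open branch (countermodel exists).

No, not valid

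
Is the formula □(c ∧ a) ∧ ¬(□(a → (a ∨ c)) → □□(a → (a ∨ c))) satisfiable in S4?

Unsatisfiable (every branch closes)

1. □(c ∧ a) ∧ ¬(□(a → (a ∨ c)) → □□(a → (a ∨ c))), w0
2. □(c ∧ a), w0
3. ¬(□(a → (a ∨ c)) → □□(a → (a ∨ c))), w0
4. □(a → (a ∨ c)), w0
5. ¬□□(a → (a ∨ c)), w0
6. c ∧ a, w0
7. c, w0
8. a, w0
9. a → (a ∨ c), w0
10. a ∨ c, w0
11. ¬□(a → (a ∨ c)), w1
12. c ∧ a, w1
13. c, w1
14. a, w1
15. a → (a ∨ c), w1
16. a ∨ c, w1
17. ¬(a → (a ∨ c)), w2
18. a, w2
19. ¬(a ∨ c), w2
20. ¬a, w2
21. ¬c, w2
Accessibility: w0Rw0, w0Rw1, w0Rw2, w1Rw1, w1Rw2, w2Rw2
Branch closes: a and ¬a both at w2.
Every branch closes; the branch above is one of them.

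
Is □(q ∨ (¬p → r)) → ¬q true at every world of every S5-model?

Tableau for the negation ¬(□(q ∨ (¬p → r)) → ¬q):
1. ¬(□(q ∨ (¬p → r)) → ¬q), 0
2. □(q ∨ (¬p → r)), 0   [¬→-rule on 1]
3. q, 0   [¬→-rule on 1]
4. q ∨ (¬p → r), 0   [□-rule on 2 via 0R0]
5. ¬p → r, 0   [∨-rule on 4 (branches; this branch)]
6. r, 0   [→-rule on 5 (branches; this branch)]
Accessibility: 0R0
The negation has an open branch (countermodel exists).

Not valid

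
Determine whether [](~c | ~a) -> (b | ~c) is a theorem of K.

Not valid

Tableau for the negation ~([](~c | ~a) -> (b | ~c)):
1. ~([](~c | ~a) -> (b | ~c)), 0
2. [](~c | ~a), 0
3. ~(b | ~c), 0
4. ~b, 0
5. c, 0
The negation has an open branch (countermodel exists).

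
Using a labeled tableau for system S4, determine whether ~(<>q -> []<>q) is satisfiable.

1. ~(<>q -> []<>q), u
2. <>q, u
3. ~[]<>q, u
4. q, v
5. ~<>q, w
6. ~q, w
Accessibility: uRu, uRv, uRw, vRv, wRw

Yes, satisfiable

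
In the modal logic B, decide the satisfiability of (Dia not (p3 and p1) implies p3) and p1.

Yes, satisfiable

1. (Dia not (p3 and p1) implies p3) and p1, 0
2. Dia not (p3 and p1) implies p3, 0
3. p1, 0
4. p3, 0
Accessibility: 0R0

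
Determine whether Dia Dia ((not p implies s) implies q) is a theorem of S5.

Tableau for the negation not Dia Dia ((not p implies s) implies q):
1. not Dia Dia ((not p implies s) implies q), u
2. not Dia ((not p implies s) implies q), u
3. not ((not p implies s) implies q), u
4. not p implies s, u
5. not q, u
6. s, u
Accessibility: uRu
The negation has an open branch (countermodel exists).

No, not valid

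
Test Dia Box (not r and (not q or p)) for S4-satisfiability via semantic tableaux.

1. Dia Box (not r and (not q or p)), w0
2. Box (not r and (not q or p)), w1   [Dia-rule on 1: fresh world w1, w0Rw1]
3. not r and (not q or p), w1   [Box-rule on 2 via w1Rw1]
4. not r, w1   [and-rule on 3]
5. not q or p, w1   [and-rule on 3]
6. p, w1   [or-rule on 5 (branches; this branch)]
Accessibility: w0Rw0, w0Rw1, w1Rw1

Satisfiable (open branch found)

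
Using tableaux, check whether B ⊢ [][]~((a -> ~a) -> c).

Tableau for the negation ~[][]~((a -> ~a) -> c):
1. ~[][]~((a -> ~a) -> c), u
2. ~[]~((a -> ~a) -> c), v
3. (a -> ~a) -> c, w
4. c, w
Accessibility: uRu, uRv, vRu, vRv, vRw, wRv, wRw
The negation has an open branch (countermodel exists).

No, not valid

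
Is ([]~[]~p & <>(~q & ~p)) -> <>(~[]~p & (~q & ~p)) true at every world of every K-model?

Valid

Tableau for the negation ~(([]~[]~p & <>(~q & ~p)) -> <>(~[]~p & (~q & ~p))):
1. ~(([]~[]~p & <>(~q & ~p)) -> <>(~[]~p & (~q & ~p))), u
2. []~[]~p & <>(~q & ~p), u
3. ~<>(~[]~p & (~q & ~p)), u
4. []~[]~p, u
5. <>(~q & ~p), u
6. ~q & ~p, v
7. ~q, v
8. ~p, v
9. ~(~[]~p & (~q & ~p)), v
10. ~[]~p, v
11. []~p, v
12. p, w
13. ~p, w
Accessibility: uRv, vRw
Branch closes: p and ~p both at w.
Every branch of the negation's tableau closes; the branch above is one of them.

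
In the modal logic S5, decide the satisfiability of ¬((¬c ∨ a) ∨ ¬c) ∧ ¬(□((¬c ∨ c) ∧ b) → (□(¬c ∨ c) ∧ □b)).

Unsatisfiable (every branch closes)

1. ¬((¬c ∨ a) ∨ ¬c) ∧ ¬(□((¬c ∨ c) ∧ b) → (□(¬c ∨ c) ∧ □b)), w0
2. ¬((¬c ∨ a) ∨ ¬c), w0   [∧-rule on 1]
3. ¬(□((¬c ∨ c) ∧ b) → (□(¬c ∨ c) ∧ □b)), w0   [∧-rule on 1]
4. ¬(¬c ∨ a), w0   [¬∨-rule on 2]
5. c, w0   [¬∨-rule on 2]
6. □((¬c ∨ c) ∧ b), w0   [¬→-rule on 3]
7. ¬(□(¬c ∨ c) ∧ □b), w0   [¬→-rule on 3]
8. ¬a, w0   [¬∨-rule on 4]
9. (¬c ∨ c) ∧ b, w0   [□-rule on 6 via w0Rw0]
10. ¬c ∨ c, w0   [∧-rule on 9]
11. b, w0   [∧-rule on 9]
12. ¬□b, w0   [¬∧-rule on 7 (branches; this branch)]
13. ¬b, w1   [¬□-rule on 12: fresh world w1, w0Rw1]
14. (¬c ∨ c) ∧ b, w1   [□-rule on 6 via w0Rw1]
15. ¬c ∨ c, w1   [∧-rule on 14]
16. b, w1   [∧-rule on 14]
Accessibility: w0Rw0, w0Rw1, w1Rw0, w1Rw1
Branch closes: b and ¬b both at w1.
All branches of the tableau close; one closing branch shown above.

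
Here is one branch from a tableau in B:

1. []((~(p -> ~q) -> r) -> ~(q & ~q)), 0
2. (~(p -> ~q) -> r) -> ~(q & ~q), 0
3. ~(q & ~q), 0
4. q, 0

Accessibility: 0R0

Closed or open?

There is no literal clash: for every atom and world, at most one sign appears.

Open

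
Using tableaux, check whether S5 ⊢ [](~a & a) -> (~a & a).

Tableau for the negation ~([](~a & a) -> (~a & a)):
1. ~([](~a & a) -> (~a & a)), u
2. [](~a & a), u
3. ~(~a & a), u
4. ~a & a, u
5. ~a, u
6. a, u
Accessibility: uRu
Branch closes: a and ~a both at u.
Every branch of the negation's tableau closes; the branch above is one of them.

Valid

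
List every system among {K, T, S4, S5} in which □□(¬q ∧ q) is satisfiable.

K

T-tableau for the formula:
1. □□(¬q ∧ q), w0
2. □(¬q ∧ q), w0   [□-rule on 1 via w0Rw0]
3. ¬q ∧ q, w0   [□-rule on 2 via w0Rw0]
4. ¬q, w0   [∧-rule on 3]
5. q, w0   [∧-rule on 3]
Accessibility: w0Rw0
Branch closes: q and ¬q both at w0.
Every branch closes (one shown): unsatisfiable in T, hence also in S4, S5 (every S4/S5-frame is a T-frame).
K-tableau for the formula:
1. □□(¬q ∧ q), w0
Complete open branch: satisfiable in K.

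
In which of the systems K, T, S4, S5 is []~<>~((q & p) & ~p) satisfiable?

K

K-tableau for the formula:
1. []~<>~((q & p) & ~p), 0
Complete open branch: satisfiable in K.
T-tableau for the formula:
1. []~<>~((q & p) & ~p), 0
2. ~<>~((q & p) & ~p), 0
3. (q & p) & ~p, 0
4. q & p, 0
5. ~p, 0
6. q, 0
7. p, 0
Accessibility: 0R0
Branch closes: p and ~p both at 0.
Every branch closes (one shown): unsatisfiable in T, hence also in S4, S5 (every S4/S5-frame is a T-frame).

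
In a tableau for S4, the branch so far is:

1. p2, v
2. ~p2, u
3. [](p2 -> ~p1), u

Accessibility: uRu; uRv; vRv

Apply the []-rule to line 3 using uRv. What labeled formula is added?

p2 -> ~p1, v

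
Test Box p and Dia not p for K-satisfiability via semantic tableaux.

No, unsatisfiable

1. Box p and Dia not p, w0
2. Box p, w0   [and-rule on 1]
3. Dia not p, w0   [and-rule on 1]
4. not p, w1   [Dia-rule on 3: fresh world w1, w0Rw1]
5. p, w1   [Box-rule on 2 via w0Rw1]
Accessibility: w0Rw1
Branch closes: p and not p both at w1.
Every branch closes; the branch above is one of them.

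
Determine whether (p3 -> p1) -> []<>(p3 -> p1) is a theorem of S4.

Tableau for the negation ~((p3 -> p1) -> []<>(p3 -> p1)):
1. ~((p3 -> p1) -> []<>(p3 -> p1)), 0
2. p3 -> p1, 0
3. ~[]<>(p3 -> p1), 0
4. p1, 0
5. ~<>(p3 -> p1), 1
6. ~(p3 -> p1), 1
7. p3, 1
8. ~p1, 1
Accessibility: 0R0, 0R1, 1R1
The negation has an open branch (countermodel exists).

Not valid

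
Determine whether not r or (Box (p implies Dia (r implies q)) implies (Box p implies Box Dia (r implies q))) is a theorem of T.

Tableau for the negation not (not r or (Box (p implies Dia (r implies q)) implies (Box p implies Box Dia (r implies q)))):
1. not (not r or (Box (p implies Dia (r implies q)) implies (Box p implies Box Dia (r implies q)))), w0
2. r, w0
3. not (Box (p implies Dia (r implies q)) implies (Box p implies Box Dia (r implies q))), w0
4. Box (p implies Dia (r implies q)), w0
5. not (Box p implies Box Dia (r implies q)), w0
6. Box p, w0
7. not Box Dia (r implies q), w0
8. p implies Dia (r implies q), w0
9. p, w0
10. Dia (r implies q), w0
11. not Dia (r implies q), w1
12. p implies Dia (r implies q), w1
13. p, w1
14. not (r implies q), w1
15. r, w1
16. not q, w1
17. Dia (r implies q), w1
18. r implies q, w2
19. p implies Dia (r implies q), w2
20. p, w2
21. q, w2
22. Dia (r implies q), w2
23. r implies q, w3
24. not (r implies q), w3
25. r, w3
26. not q, w3
27. q, w3
Accessibility: w0Rw0, w0Rw1, w0Rw2, w1Rw1, w1Rw3, w2Rw2, w3Rw3
Branch closes: q and not q both at w3.
Every branch of the negation's tableau closes; the branch above is one of them.

Yes, valid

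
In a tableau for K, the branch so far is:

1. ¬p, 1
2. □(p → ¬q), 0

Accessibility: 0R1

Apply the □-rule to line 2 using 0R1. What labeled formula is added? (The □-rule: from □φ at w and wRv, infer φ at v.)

p → ¬q, 1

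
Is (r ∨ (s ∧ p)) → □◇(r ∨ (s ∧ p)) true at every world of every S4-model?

Tableau for the negation ¬((r ∨ (s ∧ p)) → □◇(r ∨ (s ∧ p))):
1. ¬((r ∨ (s ∧ p)) → □◇(r ∨ (s ∧ p))), u
2. r ∨ (s ∧ p), u
3. ¬□◇(r ∨ (s ∧ p)), u
4. s ∧ p, u
5. s, u
6. p, u
7. ¬◇(r ∨ (s ∧ p)), v
8. ¬(r ∨ (s ∧ p)), v
9. ¬r, v
10. ¬(s ∧ p), v
11. ¬p, v
Accessibility: uRu, uRv, vRv
The negation has an open branch (countermodel exists).

Not valid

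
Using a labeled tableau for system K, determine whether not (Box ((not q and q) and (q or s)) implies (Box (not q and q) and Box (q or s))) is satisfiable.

1. not (Box ((not q and q) and (q or s)) implies (Box (not q and q) and Box (q or s))), u
2. Box ((not q and q) and (q or s)), u   [neg-implies-rule on 1]
3. not (Box (not q and q) and Box (q or s)), u   [neg-implies-rule on 1]
4. not Box (q or s), u   [neg-and-rule on 3 (branches; this branch)]
5. not (q or s), v   [neg-Box-rule on 4: fresh world v, uRv]
6. not q, v   [neg-or-rule on 5]
7. not s, v   [neg-or-rule on 5]
8. (not q and q) and (q or s), v   [Box-rule on 2 via uRv]
9. not q and q, v   [and-rule on 8]
10. q or s, v   [and-rule on 8]
11. q, v   [and-rule on 9]
Accessibility: uRv
Branch closes: q and not q both at v.
(One branch shown.) All branches close.

No, unsatisfiable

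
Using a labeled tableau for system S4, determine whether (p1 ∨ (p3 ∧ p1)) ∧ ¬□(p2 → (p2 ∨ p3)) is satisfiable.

1. (p1 ∨ (p3 ∧ p1)) ∧ ¬□(p2 → (p2 ∨ p3)), u
2. p1 ∨ (p3 ∧ p1), u
3. ¬□(p2 → (p2 ∨ p3)), u
4. p3 ∧ p1, u
5. p3, u
6. p1, u
7. ¬(p2 → (p2 ∨ p3)), v
8. p2, v
9. ¬(p2 ∨ p3), v
10. ¬p2, v
11. ¬p3, v
Accessibility: uRu, uRv, vRv
Branch closes: p2 and ¬p2 both at v.
(One branch shown.) All branches close.

No, unsatisfiable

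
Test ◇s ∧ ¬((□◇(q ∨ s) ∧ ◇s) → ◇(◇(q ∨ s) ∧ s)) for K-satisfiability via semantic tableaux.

1. ◇s ∧ ¬((□◇(q ∨ s) ∧ ◇s) → ◇(◇(q ∨ s) ∧ s)), w0
2. ◇s, w0
3. ¬((□◇(q ∨ s) ∧ ◇s) → ◇(◇(q ∨ s) ∧ s)), w0
4. □◇(q ∨ s) ∧ ◇s, w0
5. ¬◇(◇(q ∨ s) ∧ s), w0
6. □◇(q ∨ s), w0
7. s, w1
8. ¬(◇(q ∨ s) ∧ s), w1
9. ◇(q ∨ s), w1
10. ¬◇(q ∨ s), w1
11. q ∨ s, w2
12. ¬(q ∨ s), w2
13. ¬q, w2
14. ¬s, w2
15. s, w2
Accessibility: w0Rw1, w1Rw2
Branch closes: s and ¬s both at w2.
Every branch closes; the branch above is one of them.

No, unsatisfiable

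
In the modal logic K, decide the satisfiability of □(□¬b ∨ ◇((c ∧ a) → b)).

Yes, satisfiable

1. □(□¬b ∨ ◇((c ∧ a) → b)), w0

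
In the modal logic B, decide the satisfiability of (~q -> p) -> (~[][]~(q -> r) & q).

Satisfiable

1. (~q -> p) -> (~[][]~(q -> r) & q), w0
2. ~[][]~(q -> r) & q, w0
3. ~[][]~(q -> r), w0
4. q, w0
5. ~[]~(q -> r), w1
6. q -> r, w2
7. r, w2
Accessibility: w0Rw0, w0Rw1, w1Rw0, w1Rw1, w1Rw2, w2Rw1, w2Rw2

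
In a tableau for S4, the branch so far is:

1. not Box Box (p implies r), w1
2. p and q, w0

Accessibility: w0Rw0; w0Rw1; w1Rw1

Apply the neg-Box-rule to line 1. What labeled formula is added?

a fresh world w2 with w1Rw2, and not Box (p implies r) at w2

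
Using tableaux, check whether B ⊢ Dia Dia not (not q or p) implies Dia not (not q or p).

Invalid (countermodel exists)

Tableau for the negation not (Dia Dia not (not q or p) implies Dia not (not q or p)):
1. not (Dia Dia not (not q or p) implies Dia not (not q or p)), w0
2. Dia Dia not (not q or p), w0
3. not Dia not (not q or p), w0
4. not q or p, w0
5. p, w0
6. Dia not (not q or p), w1
7. not q or p, w1
8. p, w1
9. not (not q or p), w2
10. q, w2
11. not p, w2
Accessibility: w0Rw0, w0Rw1, w1Rw0, w1Rw1, w1Rw2, w2Rw1, w2Rw2
The negation has an open branch (countermodel exists).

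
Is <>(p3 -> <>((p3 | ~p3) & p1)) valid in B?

Not valid

Tableau for the negation ~<>(p3 -> <>((p3 | ~p3) & p1)):
1. ~<>(p3 -> <>((p3 | ~p3) & p1)), u
2. ~(p3 -> <>((p3 | ~p3) & p1)), u
3. p3, u
4. ~<>((p3 | ~p3) & p1), u
5. ~((p3 | ~p3) & p1), u
6. ~p1, u
Accessibility: uRu
The negation has an open branch (countermodel exists).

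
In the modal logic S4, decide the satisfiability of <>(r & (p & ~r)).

No, unsatisfiable

1. <>(r & (p & ~r)), u
2. r & (p & ~r), v
3. r, v
4. p & ~r, v
5. p, v
6. ~r, v
Accessibility: uRu, uRv, vRv
Branch closes: r and ~r both at v.
All branches of the tableau close; one closing branch shown above.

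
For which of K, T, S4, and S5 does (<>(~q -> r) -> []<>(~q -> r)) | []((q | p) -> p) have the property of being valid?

S5

S5-tableau for the negation ~((<>(~q -> r) -> []<>(~q -> r)) | []((q | p) -> p)):
1. ~((<>(~q -> r) -> []<>(~q -> r)) | []((q | p) -> p)), 0
2. ~(<>(~q -> r) -> []<>(~q -> r)), 0
3. ~[]((q | p) -> p), 0
4. <>(~q -> r), 0
5. ~[]<>(~q -> r), 0
6. ~((q | p) -> p), 1
7. q | p, 1
8. ~p, 1
9. q, 1
10. ~q -> r, 2
11. r, 2
12. ~<>(~q -> r), 3
13. ~(~q -> r), 0
14. ~q, 0
15. ~r, 0
16. ~(~q -> r), 1
17. ~q, 1
18. ~r, 1
Accessibility: 0R0, 0R1, 0R2, 0R3, 1R0, 1R1, 1R2, 1R3, 2R0, 2R1, 2R2, 2R3, 3R0, 3R1, 3R2, 3R3
Branch closes: q and ~q both at 1.
Every branch closes (one shown): valid in S5.
S4-tableau for the negation ~((<>(~q -> r) -> []<>(~q -> r)) | []((q | p) -> p)):
1. ~((<>(~q -> r) -> []<>(~q -> r)) | []((q | p) -> p)), 0
2. ~(<>(~q -> r) -> []<>(~q -> r)), 0
3. ~[]((q | p) -> p), 0
4. <>(~q -> r), 0
5. ~[]<>(~q -> r), 0
6. ~((q | p) -> p), 1
7. q | p, 1
8. ~p, 1
9. q, 1
10. ~q -> r, 2
11. r, 2
12. ~<>(~q -> r), 3
13. ~(~q -> r), 3
14. ~q, 3
15. ~r, 3
Accessibility: 0R0, 0R1, 0R2, 0R3, 1R1, 2R2, 3R3
Complete open branch: countermodel on an S4-frame, so not valid in S4, nor in K, T (the same frame is also a K-frame and a T-frame).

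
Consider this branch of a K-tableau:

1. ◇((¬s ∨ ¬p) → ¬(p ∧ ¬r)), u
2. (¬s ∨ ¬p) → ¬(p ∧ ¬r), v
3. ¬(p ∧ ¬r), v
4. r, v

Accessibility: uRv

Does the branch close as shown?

No world carries both an atom and its negation.

Not closed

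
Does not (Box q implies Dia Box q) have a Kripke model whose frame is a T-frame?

1. not (Box q implies Dia Box q), w0
2. Box q, w0
3. not Dia Box q, w0
4. q, w0
5. not Box q, w0
6. not q, w1
7. q, w1
Accessibility: w0Rw0, w0Rw1, w1Rw1
Branch closes: q and not q both at w1.
(One branch shown.) All branches close.

Unsatisfiable (every branch closes)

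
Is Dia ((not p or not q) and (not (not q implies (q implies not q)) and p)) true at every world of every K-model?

Not valid

Tableau for the negation not Dia ((not p or not q) and (not (not q implies (q implies not q)) and p)):
1. not Dia ((not p or not q) and (not (not q implies (q implies not q)) and p)), w0
The negation has an open branch (countermodel exists).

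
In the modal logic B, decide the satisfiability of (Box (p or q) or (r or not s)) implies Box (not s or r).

1. (Box (p or q) or (r or not s)) implies Box (not s or r), 0
2. Box (not s or r), 0
3. not s or r, 0
4. r, 0
Accessibility: 0R0

Satisfiable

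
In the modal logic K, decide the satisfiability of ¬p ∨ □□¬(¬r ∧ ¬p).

1. ¬p ∨ □□¬(¬r ∧ ¬p), w0
2. □□¬(¬r ∧ ¬p), w0

Satisfiable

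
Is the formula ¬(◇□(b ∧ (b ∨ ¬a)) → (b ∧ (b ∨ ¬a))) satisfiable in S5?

1. ¬(◇□(b ∧ (b ∨ ¬a)) → (b ∧ (b ∨ ¬a))), 0
2. ◇□(b ∧ (b ∨ ¬a)), 0   [¬→-rule on 1]
3. ¬(b ∧ (b ∨ ¬a)), 0   [¬→-rule on 1]
4. ¬(b ∨ ¬a), 0   [¬∧-rule on 3 (branches; this branch)]
5. ¬b, 0   [¬∨-rule on 4]
6. a, 0   [¬∨-rule on 4]
7. □(b ∧ (b ∨ ¬a)), 1   [◇-rule on 2: fresh world 1, 0R1]
8. b ∧ (b ∨ ¬a), 0   [□-rule on 7 via 1R0]
9. b, 0   [∧-rule on 8]
10. b ∨ ¬a, 0   [∧-rule on 8]
Accessibility: 0R0, 0R1, 1R0, 1R1
Branch closes: b and ¬b both at 0.
Every branch closes; the branch above is one of them.

Unsatisfiable (every branch closes)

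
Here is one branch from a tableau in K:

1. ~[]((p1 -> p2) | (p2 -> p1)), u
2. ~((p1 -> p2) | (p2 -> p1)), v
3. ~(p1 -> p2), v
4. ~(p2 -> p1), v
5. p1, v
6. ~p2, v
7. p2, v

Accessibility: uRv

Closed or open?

Yes, closed

Both p2 and ~p2 appear at v.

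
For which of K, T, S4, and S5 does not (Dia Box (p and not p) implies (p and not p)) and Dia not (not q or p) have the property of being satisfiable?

T-tableau for the formula:
1. not (Dia Box (p and not p) implies (p and not p)) and Dia not (not q or p), w0
2. not (Dia Box (p and not p) implies (p and not p)), w0
3. Dia not (not q or p), w0
4. Dia Box (p and not p), w0
5. not (p and not p), w0
6. p, w0
7. not (not q or p), w1
8. q, w1
9. not p, w1
10. Box (p and not p), w2
11. p and not p, w2
12. p, w2
13. not p, w2
Accessibility: w0Rw0, w0Rw1, w0Rw2, w1Rw1, w2Rw2
Branch closes: p and not p both at w2.
Every branch closes (one shown): unsatisfiable in T, hence also in S4, S5 (every S4/S5-frame is a T-frame).
K-tableau for the formula:
1. not (Dia Box (p and not p) implies (p and not p)) and Dia not (not q or p), w0
2. not (Dia Box (p and not p) implies (p and not p)), w0
3. Dia not (not q or p), w0
4. Dia Box (p and not p), w0
5. not (p and not p), w0
6. p, w0
7. not (not q or p), w1
8. q, w1
9. not p, w1
10. Box (p and not p), w2
Accessibility: w0Rw1, w0Rw2
Complete open branch: satisfiable in K.

K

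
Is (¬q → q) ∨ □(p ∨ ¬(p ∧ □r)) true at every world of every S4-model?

Yes, valid

Tableau for the negation ¬((¬q → q) ∨ □(p ∨ ¬(p ∧ □r))):
1. ¬((¬q → q) ∨ □(p ∨ ¬(p ∧ □r))), 0
2. ¬(¬q → q), 0
3. ¬□(p ∨ ¬(p ∧ □r)), 0
4. ¬q, 0
5. ¬(p ∨ ¬(p ∧ □r)), 1
6. ¬p, 1
7. p ∧ □r, 1
8. p, 1
9. □r, 1
Accessibility: 0R0, 0R1, 1R1
Branch closes: p and ¬p both at 1.
All branches of the negation close; one closing branch shown above.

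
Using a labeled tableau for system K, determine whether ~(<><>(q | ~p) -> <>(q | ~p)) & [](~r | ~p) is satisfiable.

1. ~(<><>(q | ~p) -> <>(q | ~p)) & [](~r | ~p), u
2. ~(<><>(q | ~p) -> <>(q | ~p)), u
3. [](~r | ~p), u
4. <><>(q | ~p), u
5. ~<>(q | ~p), u
6. <>(q | ~p), v
7. ~r | ~p, v
8. ~(q | ~p), v
9. ~q, v
10. p, v
11. ~r, v
12. q | ~p, w
13. ~p, w
Accessibility: uRv, vRw

Satisfiable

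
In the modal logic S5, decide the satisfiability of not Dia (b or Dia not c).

1. not Dia (b or Dia not c), u
2. not (b or Dia not c), u
3. not b, u
4. not Dia not c, u
5. c, u
Accessibility: uRu

Yes, satisfiable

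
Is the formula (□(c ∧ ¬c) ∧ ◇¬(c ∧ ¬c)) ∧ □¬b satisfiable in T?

1. (□(c ∧ ¬c) ∧ ◇¬(c ∧ ¬c)) ∧ □¬b, u
2. □(c ∧ ¬c) ∧ ◇¬(c ∧ ¬c), u
3. □¬b, u
4. □(c ∧ ¬c), u
5. ◇¬(c ∧ ¬c), u
6. ¬b, u
7. c ∧ ¬c, u
8. c, u
9. ¬c, u
Accessibility: uRu
Branch closes: c and ¬c both at u.
Every branch closes; the branch above is one of them.

Unsatisfiable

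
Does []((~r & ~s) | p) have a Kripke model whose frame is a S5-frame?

Yes, satisfiable

1. []((~r & ~s) | p), 0
2. (~r & ~s) | p, 0   [[]-rule on 1 via 0R0]
3. p, 0   [|-rule on 2 (branches; this branch)]
Accessibility: 0R0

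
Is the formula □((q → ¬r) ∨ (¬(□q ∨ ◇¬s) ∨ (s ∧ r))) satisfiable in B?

1. □((q → ¬r) ∨ (¬(□q ∨ ◇¬s) ∨ (s ∧ r))), 0
2. (q → ¬r) ∨ (¬(□q ∨ ◇¬s) ∨ (s ∧ r)), 0   [□-rule on 1 via 0R0]
3. ¬(□q ∨ ◇¬s) ∨ (s ∧ r), 0   [∨-rule on 2 (branches; this branch)]
4. s ∧ r, 0   [∨-rule on 3 (branches; this branch)]
5. s, 0   [∧-rule on 4]
6. r, 0   [∧-rule on 4]
Accessibility: 0R0

Satisfiable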